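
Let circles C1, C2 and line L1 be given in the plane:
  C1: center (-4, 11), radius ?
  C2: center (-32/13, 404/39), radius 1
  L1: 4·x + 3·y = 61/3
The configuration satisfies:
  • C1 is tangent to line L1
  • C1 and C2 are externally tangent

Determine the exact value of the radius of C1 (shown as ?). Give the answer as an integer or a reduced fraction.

1. [C1‖L1]  r_C1² − 4/9 = 0  ⇒  r_C1 = 2/3 (r>0 drops 1)
2. [ext C1·C2]  r_C1² + 2r_C1 − 16/9 = 0  ⇒  r_C1 = 2/3 (r>0 drops 1)

2/3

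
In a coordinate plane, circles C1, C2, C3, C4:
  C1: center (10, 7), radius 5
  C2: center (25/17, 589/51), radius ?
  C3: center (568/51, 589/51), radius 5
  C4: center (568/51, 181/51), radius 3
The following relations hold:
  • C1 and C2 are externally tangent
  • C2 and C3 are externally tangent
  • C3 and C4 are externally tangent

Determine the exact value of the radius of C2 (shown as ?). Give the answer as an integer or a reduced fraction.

1. [ext C1·C2]  r_C2² + 10r_C2 − 616/9 = 0  ⇒  r_C2 = 14/3 (r>0 drops 1)
2. [ext C2·C3]  r_C2² + 10r_C2 − 616/9 = 0  ⇒  r_C2 = 14/3 (r>0 drops 1)

14/3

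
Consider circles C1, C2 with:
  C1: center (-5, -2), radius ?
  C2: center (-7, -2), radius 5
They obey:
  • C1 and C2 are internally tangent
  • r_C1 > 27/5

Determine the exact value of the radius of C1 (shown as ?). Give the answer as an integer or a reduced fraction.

1. [int C1,C2]  r_C1² − 10r_C1 + 21 = 0  ⇒  r_C1 = 3 or 7
2. given r_C1 > 27/5: keep 7

7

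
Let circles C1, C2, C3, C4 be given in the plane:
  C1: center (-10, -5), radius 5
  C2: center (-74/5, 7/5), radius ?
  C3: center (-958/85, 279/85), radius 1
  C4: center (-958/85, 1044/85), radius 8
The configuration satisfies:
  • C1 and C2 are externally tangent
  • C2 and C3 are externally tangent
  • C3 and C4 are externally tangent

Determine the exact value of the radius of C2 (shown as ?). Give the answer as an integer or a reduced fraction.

1. [ext C1·C2]  r_C2² + 10r_C2 − 39 = 0  ⇒  r_C2 = 3 (r>0 drops 1)
2. [ext C2·C3]  r_C2² + 2r_C2 − 15 = 0  ⇒  r_C2 = 3 (r>0 drops 1)

3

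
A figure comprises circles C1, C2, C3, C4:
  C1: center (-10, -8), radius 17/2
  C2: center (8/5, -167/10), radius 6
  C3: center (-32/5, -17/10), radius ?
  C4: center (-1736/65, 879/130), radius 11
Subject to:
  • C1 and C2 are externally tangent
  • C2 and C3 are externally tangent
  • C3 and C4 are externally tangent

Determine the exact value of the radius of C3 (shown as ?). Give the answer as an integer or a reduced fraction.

1. [ext C2·C3]  r_C3² + 12r_C3 − 253 = 0  ⇒  r_C3 = 11 (r>0 drops 1)
2. [ext C3·C4]  r_C3² + 22r_C3 − 363 = 0  ⇒  r_C3 = 11 (r>0 drops 1)

11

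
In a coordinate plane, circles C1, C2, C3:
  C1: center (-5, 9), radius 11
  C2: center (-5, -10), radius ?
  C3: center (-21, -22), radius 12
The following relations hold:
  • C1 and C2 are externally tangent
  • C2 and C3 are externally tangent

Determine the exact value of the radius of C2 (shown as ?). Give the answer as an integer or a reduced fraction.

8

1. [ext C1·C2]  r_C2² + 22r_C2 − 240 = 0  ⇒  r_C2 = 8 (r>0 drops 1)
2. [ext C2·C3]  r_C2² + 24r_C2 − 256 = 0  ⇒  r_C2 = 8 (r>0 drops 1)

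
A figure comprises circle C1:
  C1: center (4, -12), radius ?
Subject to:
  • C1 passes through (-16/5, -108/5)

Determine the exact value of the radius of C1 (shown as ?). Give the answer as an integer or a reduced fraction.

1. [C1∋P]  r_C1² − 144 = 0  ⇒  r_C1 = 12 (r>0 drops 1)

12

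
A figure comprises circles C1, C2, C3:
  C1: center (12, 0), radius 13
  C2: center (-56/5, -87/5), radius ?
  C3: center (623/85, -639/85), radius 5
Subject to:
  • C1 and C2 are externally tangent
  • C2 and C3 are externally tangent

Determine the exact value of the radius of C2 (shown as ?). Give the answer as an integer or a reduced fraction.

16

1. [ext C1·C2]  r_C2² + 26r_C2 − 672 = 0  ⇒  r_C2 = 16 (r>0 drops 1)
2. [ext C2·C3]  r_C2² + 10r_C2 − 416 = 0  ⇒  r_C2 = 16 (r>0 drops 1)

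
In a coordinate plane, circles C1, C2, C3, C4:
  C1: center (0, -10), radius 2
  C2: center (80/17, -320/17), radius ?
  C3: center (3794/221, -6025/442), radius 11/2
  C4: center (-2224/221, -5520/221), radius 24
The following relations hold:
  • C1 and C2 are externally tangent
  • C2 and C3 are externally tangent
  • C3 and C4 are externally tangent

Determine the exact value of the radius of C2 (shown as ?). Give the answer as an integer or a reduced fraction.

8

1. [ext C1·C2]  r_C2² + 4r_C2 − 96 = 0  ⇒  r_C2 = 8 (r>0 drops 1)
2. [ext C2·C3]  r_C2² + 11r_C2 − 152 = 0  ⇒  r_C2 = 8 (r>0 drops 1)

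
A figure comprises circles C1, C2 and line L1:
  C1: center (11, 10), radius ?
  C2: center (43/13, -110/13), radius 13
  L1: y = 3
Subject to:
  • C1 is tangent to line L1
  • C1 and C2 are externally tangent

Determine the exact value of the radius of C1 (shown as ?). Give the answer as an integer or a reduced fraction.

1. [C1‖L1]  r_C1² − 49 = 0  ⇒  r_C1 = 7 (r>0 drops 1)
2. [ext C1·C2]  r_C1² + 26r_C1 − 231 = 0  ⇒  r_C1 = 7 (r>0 drops 1)

7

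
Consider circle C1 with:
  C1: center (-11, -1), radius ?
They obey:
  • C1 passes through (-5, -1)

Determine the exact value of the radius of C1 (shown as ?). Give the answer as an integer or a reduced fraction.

1. [C1∋P]  r_C1² − 36 = 0  ⇒  r_C1 = 6 (r>0 drops 1)

6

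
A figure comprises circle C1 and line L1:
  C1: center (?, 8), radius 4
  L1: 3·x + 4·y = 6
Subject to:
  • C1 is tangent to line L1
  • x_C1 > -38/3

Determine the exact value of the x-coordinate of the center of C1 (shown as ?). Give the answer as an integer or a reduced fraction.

-2

1. [C1‖L1]  x_C1² + (52/3)x_C1 + 92/3 = 0  ⇒  x_C1 = -46/3 or -2
2. given x_C1 > -38/3: keep -2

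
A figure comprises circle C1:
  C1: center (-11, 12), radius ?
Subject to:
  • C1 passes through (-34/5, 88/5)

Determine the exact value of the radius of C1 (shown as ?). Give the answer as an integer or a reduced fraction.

7

1. [C1∋P]  r_C1² − 49 = 0  ⇒  r_C1 = 7 (r>0 drops 1)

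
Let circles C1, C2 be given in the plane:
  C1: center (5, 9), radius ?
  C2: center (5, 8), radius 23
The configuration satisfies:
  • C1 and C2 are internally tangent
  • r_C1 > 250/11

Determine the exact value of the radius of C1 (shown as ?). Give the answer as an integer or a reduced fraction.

24

1. [int C1,C2]  r_C1² − 46r_C1 + 528 = 0  ⇒  r_C1 = 22 or 24
2. given r_C1 > 250/11: keep 24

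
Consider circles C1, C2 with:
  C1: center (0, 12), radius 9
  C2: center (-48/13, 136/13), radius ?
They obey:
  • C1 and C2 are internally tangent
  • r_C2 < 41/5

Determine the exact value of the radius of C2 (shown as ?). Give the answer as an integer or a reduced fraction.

1. [int C1,C2]  r_C2² − 18r_C2 + 65 = 0  ⇒  r_C2 = 5 or 13
2. given r_C2 < 41/5: keep 5

5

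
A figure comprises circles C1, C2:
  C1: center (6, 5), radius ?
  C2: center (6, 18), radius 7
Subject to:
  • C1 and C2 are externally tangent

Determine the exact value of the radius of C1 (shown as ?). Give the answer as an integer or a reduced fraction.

1. [ext C1·C2]  r_C1² + 14r_C1 − 120 = 0  ⇒  r_C1 = 6 (r>0 drops 1)

6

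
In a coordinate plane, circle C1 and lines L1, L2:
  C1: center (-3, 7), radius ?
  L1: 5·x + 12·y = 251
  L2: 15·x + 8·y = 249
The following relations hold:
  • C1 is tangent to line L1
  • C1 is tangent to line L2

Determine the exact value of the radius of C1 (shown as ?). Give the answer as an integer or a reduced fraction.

14

1. [C1‖L1]  r_C1² − 196 = 0  ⇒  r_C1 = 14 (r>0 drops 1)
2. [C1‖L2]  r_C1² − 196 = 0  ⇒  r_C1 = 14 (r>0 drops 1)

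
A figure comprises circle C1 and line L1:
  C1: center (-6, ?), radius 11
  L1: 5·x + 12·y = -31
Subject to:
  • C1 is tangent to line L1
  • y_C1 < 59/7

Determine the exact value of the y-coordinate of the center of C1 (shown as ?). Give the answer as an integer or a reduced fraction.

-12

1. [C1‖L1]  y_C1² + (1/6)y_C1 − 142 = 0  ⇒  y_C1 = -12 or 71/6
2. given y_C1 < 59/7: keep -12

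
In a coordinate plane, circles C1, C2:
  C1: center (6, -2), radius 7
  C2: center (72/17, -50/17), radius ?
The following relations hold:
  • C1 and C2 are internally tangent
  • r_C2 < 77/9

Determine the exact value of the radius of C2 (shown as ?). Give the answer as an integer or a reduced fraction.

5

1. [int C1,C2]  r_C2² − 14r_C2 + 45 = 0  ⇒  r_C2 = 5 or 9
2. given r_C2 < 77/9: keep 5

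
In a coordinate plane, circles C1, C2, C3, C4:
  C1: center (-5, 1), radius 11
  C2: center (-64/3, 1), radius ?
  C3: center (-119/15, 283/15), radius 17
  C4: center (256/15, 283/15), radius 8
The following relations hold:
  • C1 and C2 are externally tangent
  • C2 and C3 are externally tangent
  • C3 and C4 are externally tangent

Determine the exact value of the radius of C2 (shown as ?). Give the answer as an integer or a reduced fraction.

16/3

1. [ext C1·C2]  r_C2² + 22r_C2 − 1312/9 = 0  ⇒  r_C2 = 16/3 (r>0 drops 1)
2. [ext C2·C3]  r_C2² + 34r_C2 − 1888/9 = 0  ⇒  r_C2 = 16/3 (r>0 drops 1)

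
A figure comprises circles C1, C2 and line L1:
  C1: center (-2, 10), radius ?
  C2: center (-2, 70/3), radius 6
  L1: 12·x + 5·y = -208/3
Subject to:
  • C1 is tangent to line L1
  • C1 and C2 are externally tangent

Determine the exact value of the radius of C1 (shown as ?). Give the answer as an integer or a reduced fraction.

22/3

1. [C1‖L1]  r_C1² − 484/9 = 0  ⇒  r_C1 = 22/3 (r>0 drops 1)
2. [ext C1·C2]  r_C1² + 12r_C1 − 1276/9 = 0  ⇒  r_C1 = 22/3 (r>0 drops 1)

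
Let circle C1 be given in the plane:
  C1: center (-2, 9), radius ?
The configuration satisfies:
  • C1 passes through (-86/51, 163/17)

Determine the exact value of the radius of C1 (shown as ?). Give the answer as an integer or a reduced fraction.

2/3

1. [C1∋P]  r_C1² − 4/9 = 0  ⇒  r_C1 = 2/3 (r>0 drops 1)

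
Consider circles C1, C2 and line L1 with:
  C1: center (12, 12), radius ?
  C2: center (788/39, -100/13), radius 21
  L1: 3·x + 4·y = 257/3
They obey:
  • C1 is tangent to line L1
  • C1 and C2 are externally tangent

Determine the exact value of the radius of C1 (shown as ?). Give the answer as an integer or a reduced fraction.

1. [C1‖L1]  r_C1² − 1/9 = 0  ⇒  r_C1 = 1/3 (r>0 drops 1)
2. [ext C1·C2]  r_C1² + 42r_C1 − 127/9 = 0  ⇒  r_C1 = 1/3 (r>0 drops 1)

1/3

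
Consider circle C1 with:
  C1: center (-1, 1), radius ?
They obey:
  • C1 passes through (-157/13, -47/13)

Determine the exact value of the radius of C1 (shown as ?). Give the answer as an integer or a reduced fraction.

1. [C1∋P]  r_C1² − 144 = 0  ⇒  r_C1 = 12 (r>0 drops 1)

12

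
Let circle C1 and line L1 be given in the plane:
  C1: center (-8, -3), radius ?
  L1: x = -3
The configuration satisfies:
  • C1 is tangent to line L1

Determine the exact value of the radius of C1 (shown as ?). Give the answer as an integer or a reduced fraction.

5

1. [C1‖L1]  r_C1² − 25 = 0  ⇒  r_C1 = 5 (r>0 drops 1)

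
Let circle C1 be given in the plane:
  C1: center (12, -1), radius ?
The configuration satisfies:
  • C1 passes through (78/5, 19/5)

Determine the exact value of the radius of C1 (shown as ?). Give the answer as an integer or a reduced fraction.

1. [C1∋P]  r_C1² − 36 = 0  ⇒  r_C1 = 6 (r>0 drops 1)

6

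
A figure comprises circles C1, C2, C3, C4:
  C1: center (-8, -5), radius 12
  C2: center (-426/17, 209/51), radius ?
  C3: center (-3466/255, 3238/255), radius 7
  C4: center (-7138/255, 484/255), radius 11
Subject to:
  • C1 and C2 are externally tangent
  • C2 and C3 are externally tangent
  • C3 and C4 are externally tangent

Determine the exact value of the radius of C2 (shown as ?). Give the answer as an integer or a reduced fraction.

1. [ext C1·C2]  r_C2² + 24r_C2 − 2068/9 = 0  ⇒  r_C2 = 22/3 (r>0 drops 1)
2. [ext C2·C3]  r_C2² + 14r_C2 − 1408/9 = 0  ⇒  r_C2 = 22/3 (r>0 drops 1)

22/3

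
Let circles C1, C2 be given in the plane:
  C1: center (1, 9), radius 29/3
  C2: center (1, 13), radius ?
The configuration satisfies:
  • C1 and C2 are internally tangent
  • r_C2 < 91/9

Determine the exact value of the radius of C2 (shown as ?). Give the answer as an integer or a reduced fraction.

17/3

1. [int C1,C2]  r_C2² − (58/3)r_C2 + 697/9 = 0  ⇒  r_C2 = 17/3 or 41/3
2. given r_C2 < 91/9: keep 17/3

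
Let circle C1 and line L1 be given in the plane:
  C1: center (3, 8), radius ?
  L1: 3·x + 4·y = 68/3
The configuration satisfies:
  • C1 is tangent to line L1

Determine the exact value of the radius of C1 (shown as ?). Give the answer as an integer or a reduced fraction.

1. [C1‖L1]  r_C1² − 121/9 = 0  ⇒  r_C1 = 11/3 (r>0 drops 1)

11/3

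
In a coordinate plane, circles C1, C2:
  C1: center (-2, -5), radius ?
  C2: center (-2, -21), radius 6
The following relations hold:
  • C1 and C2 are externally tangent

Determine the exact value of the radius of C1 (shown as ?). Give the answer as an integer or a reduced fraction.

1. [ext C1·C2]  r_C1² + 12r_C1 − 220 = 0  ⇒  r_C1 = 10 (r>0 drops 1)

10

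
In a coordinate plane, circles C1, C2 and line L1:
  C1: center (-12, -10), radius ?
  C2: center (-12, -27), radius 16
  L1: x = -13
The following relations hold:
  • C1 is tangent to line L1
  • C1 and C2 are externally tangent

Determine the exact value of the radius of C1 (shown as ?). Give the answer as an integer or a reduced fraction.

1. [C1‖L1]  r_C1² − 1 = 0  ⇒  r_C1 = 1 (r>0 drops 1)
2. [ext C1·C2]  r_C1² + 32r_C1 − 33 = 0  ⇒  r_C1 = 1 (r>0 drops 1)

1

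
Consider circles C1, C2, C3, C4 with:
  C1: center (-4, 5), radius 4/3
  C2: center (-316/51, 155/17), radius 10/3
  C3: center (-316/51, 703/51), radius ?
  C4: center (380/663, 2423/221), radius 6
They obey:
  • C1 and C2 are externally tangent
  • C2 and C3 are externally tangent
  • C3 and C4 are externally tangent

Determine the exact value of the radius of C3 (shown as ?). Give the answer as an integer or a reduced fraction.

1. [ext C2·C3]  r_C3² + (20/3)r_C3 − 32/3 = 0  ⇒  r_C3 = 4/3 (r>0 drops 1)
2. [ext C3·C4]  r_C3² + 12r_C3 − 160/9 = 0  ⇒  r_C3 = 4/3 (r>0 drops 1)

4/3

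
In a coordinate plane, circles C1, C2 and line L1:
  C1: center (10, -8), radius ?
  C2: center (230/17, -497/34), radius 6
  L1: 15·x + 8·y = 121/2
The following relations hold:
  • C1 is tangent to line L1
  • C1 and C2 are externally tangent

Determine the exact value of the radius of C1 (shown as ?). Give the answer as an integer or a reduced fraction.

1. [C1‖L1]  r_C1² − 9/4 = 0  ⇒  r_C1 = 3/2 (r>0 drops 1)
2. [ext C1·C2]  r_C1² + 12r_C1 − 81/4 = 0  ⇒  r_C1 = 3/2 (r>0 drops 1)

3/2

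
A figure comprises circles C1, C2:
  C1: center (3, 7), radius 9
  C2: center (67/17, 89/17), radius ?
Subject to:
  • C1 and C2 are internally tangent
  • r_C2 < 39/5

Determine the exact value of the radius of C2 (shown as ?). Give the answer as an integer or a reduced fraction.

1. [int C1,C2]  r_C2² − 18r_C2 + 77 = 0  ⇒  r_C2 = 7 or 11
2. given r_C2 < 39/5: keep 7

7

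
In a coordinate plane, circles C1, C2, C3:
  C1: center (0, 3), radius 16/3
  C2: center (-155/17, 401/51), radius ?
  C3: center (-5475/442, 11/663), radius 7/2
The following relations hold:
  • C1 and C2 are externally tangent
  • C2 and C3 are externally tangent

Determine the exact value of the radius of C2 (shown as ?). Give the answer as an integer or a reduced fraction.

1. [ext C1·C2]  r_C2² + (32/3)r_C2 − 235/3 = 0  ⇒  r_C2 = 5 (r>0 drops 1)
2. [ext C2·C3]  r_C2² + 7r_C2 − 60 = 0  ⇒  r_C2 = 5 (r>0 drops 1)

5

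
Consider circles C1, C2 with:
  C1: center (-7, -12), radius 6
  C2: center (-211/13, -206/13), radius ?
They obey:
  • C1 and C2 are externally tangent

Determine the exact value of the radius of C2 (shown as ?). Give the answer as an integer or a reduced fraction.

4

1. [ext C1·C2]  r_C2² + 12r_C2 − 64 = 0  ⇒  r_C2 = 4 (r>0 drops 1)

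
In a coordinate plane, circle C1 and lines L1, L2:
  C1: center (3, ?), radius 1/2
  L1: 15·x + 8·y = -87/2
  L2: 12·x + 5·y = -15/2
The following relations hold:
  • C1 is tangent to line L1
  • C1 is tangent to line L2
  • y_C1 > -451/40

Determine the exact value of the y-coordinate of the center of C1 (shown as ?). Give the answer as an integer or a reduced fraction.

-10

1. [C1‖L1]  y_C1² + (177/8)y_C1 + 485/4 = 0  ⇒  y_C1 = -97/8 or -10
2. [C1‖L2]  y_C1² + (87/5)y_C1 + 74 = 0  ⇒  y_C1 = -10 or -37/5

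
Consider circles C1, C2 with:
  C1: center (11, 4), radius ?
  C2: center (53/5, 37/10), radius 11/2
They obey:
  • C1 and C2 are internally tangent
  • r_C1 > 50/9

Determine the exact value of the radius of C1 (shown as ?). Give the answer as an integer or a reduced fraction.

1. [int C1,C2]  r_C1² − 11r_C1 + 30 = 0  ⇒  r_C1 = 5 or 6
2. given r_C1 > 50/9: keep 6

6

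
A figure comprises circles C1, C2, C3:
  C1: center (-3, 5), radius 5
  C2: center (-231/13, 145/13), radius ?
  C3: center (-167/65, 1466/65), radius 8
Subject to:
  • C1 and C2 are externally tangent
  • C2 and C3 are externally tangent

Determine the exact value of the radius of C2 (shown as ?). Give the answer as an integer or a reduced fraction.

11

1. [ext C1·C2]  r_C2² + 10r_C2 − 231 = 0  ⇒  r_C2 = 11 (r>0 drops 1)
2. [ext C2·C3]  r_C2² + 16r_C2 − 297 = 0  ⇒  r_C2 = 11 (r>0 drops 1)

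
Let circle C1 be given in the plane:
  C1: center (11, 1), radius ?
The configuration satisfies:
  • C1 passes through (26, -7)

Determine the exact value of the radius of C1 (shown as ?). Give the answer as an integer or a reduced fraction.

1. [C1∋P]  r_C1² − 289 = 0  ⇒  r_C1 = 17 (r>0 drops 1)

17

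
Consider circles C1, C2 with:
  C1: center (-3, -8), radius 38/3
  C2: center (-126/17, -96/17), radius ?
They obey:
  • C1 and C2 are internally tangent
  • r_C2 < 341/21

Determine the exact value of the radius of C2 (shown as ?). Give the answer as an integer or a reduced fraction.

23/3

1. [int C1,C2]  r_C2² − (76/3)r_C2 + 1219/9 = 0  ⇒  r_C2 = 23/3 or 53/3
2. given r_C2 < 341/21: keep 23/3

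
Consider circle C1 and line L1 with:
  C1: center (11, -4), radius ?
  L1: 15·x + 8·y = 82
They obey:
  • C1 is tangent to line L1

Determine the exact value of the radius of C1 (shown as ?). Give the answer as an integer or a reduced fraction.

3

1. [C1‖L1]  r_C1² − 9 = 0  ⇒  r_C1 = 3 (r>0 drops 1)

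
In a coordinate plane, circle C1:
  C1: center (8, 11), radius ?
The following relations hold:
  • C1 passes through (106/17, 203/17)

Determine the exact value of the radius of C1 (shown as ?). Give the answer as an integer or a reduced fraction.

1. [C1∋P]  r_C1² − 4 = 0  ⇒  r_C1 = 2 (r>0 drops 1)

2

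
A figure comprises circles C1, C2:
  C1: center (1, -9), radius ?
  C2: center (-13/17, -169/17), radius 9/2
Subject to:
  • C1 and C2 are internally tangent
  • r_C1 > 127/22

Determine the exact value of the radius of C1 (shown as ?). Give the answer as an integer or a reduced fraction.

13/2

1. [int C1,C2]  r_C1² − 9r_C1 + 65/4 = 0  ⇒  r_C1 = 5/2 or 13/2
2. given r_C1 > 127/22: keep 13/2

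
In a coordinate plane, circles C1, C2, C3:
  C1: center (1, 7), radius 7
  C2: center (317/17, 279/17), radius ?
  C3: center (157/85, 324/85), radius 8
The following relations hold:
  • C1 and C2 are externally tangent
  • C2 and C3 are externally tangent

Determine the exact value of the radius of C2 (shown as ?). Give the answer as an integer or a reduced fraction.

1. [ext C1·C2]  r_C2² + 14r_C2 − 351 = 0  ⇒  r_C2 = 13 (r>0 drops 1)
2. [ext C2·C3]  r_C2² + 16r_C2 − 377 = 0  ⇒  r_C2 = 13 (r>0 drops 1)

13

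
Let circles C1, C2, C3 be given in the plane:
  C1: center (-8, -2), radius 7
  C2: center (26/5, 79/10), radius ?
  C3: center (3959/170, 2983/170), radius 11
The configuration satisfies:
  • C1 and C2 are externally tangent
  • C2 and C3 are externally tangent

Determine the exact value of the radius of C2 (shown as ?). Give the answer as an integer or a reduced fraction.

1. [ext C1·C2]  r_C2² + 14r_C2 − 893/4 = 0  ⇒  r_C2 = 19/2 (r>0 drops 1)
2. [ext C2·C3]  r_C2² + 22r_C2 − 1197/4 = 0  ⇒  r_C2 = 19/2 (r>0 drops 1)

19/2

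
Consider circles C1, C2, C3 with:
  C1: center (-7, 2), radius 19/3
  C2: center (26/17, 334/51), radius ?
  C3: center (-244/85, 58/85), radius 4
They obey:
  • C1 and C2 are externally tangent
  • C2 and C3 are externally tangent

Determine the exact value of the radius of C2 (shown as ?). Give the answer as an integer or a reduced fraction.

1. [ext C1·C2]  r_C2² + (38/3)r_C2 − 160/3 = 0  ⇒  r_C2 = 10/3 (r>0 drops 1)
2. [ext C2·C3]  r_C2² + 8r_C2 − 340/9 = 0  ⇒  r_C2 = 10/3 (r>0 drops 1)

10/3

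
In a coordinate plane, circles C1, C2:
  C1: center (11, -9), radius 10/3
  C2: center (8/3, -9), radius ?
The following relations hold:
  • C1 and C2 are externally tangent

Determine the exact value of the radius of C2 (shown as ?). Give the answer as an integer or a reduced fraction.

1. [ext C1·C2]  r_C2² + (20/3)r_C2 − 175/3 = 0  ⇒  r_C2 = 5 (r>0 drops 1)

5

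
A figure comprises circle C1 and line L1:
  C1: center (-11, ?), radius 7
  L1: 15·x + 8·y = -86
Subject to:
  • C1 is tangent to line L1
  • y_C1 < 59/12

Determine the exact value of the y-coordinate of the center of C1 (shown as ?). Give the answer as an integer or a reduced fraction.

-5

1. [C1‖L1]  y_C1² − (79/4)y_C1 − 495/4 = 0  ⇒  y_C1 = -5 or 99/4
2. given y_C1 < 59/12: keep -5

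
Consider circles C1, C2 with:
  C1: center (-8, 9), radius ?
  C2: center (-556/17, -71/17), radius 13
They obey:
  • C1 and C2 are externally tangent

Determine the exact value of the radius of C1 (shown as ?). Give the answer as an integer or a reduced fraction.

1. [ext C1·C2]  r_C1² + 26r_C1 − 615 = 0  ⇒  r_C1 = 15 (r>0 drops 1)

15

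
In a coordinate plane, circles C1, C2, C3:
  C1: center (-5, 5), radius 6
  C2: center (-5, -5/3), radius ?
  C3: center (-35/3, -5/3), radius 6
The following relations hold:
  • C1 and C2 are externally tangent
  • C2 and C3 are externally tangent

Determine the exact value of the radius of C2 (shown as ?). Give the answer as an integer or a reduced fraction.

2/3

1. [ext C1·C2]  r_C2² + 12r_C2 − 76/9 = 0  ⇒  r_C2 = 2/3 (r>0 drops 1)
2. [ext C2·C3]  r_C2² + 12r_C2 − 76/9 = 0  ⇒  r_C2 = 2/3 (r>0 drops 1)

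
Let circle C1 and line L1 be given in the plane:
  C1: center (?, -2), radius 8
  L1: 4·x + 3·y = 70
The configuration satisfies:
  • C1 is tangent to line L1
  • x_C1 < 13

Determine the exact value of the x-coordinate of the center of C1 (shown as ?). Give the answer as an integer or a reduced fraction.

9

1. [C1‖L1]  x_C1² − 38x_C1 + 261 = 0  ⇒  x_C1 = 9 or 29
2. given x_C1 < 13: keep 9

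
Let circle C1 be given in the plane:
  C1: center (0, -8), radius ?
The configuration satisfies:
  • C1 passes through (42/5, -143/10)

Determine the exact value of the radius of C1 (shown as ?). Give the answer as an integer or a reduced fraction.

21/2

1. [C1∋P]  r_C1² − 441/4 = 0  ⇒  r_C1 = 21/2 (r>0 drops 1)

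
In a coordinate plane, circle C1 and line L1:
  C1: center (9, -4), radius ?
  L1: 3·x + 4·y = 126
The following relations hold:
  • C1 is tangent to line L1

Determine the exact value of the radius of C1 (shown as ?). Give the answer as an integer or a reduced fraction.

1. [C1‖L1]  r_C1² − 529 = 0  ⇒  r_C1 = 23 (r>0 drops 1)

23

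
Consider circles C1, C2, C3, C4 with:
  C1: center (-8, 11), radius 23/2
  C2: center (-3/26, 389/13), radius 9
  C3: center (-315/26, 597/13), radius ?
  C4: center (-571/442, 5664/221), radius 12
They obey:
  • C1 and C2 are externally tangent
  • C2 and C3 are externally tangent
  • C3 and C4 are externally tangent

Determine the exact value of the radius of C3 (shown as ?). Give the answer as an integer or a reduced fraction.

1. [ext C2·C3]  r_C3² + 18r_C3 − 319 = 0  ⇒  r_C3 = 11 (r>0 drops 1)
2. [ext C3·C4]  r_C3² + 24r_C3 − 385 = 0  ⇒  r_C3 = 11 (r>0 drops 1)

11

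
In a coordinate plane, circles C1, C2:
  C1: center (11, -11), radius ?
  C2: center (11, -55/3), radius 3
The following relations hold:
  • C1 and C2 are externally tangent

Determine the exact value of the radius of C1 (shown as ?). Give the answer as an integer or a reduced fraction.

13/3

1. [ext C1·C2]  r_C1² + 6r_C1 − 403/9 = 0  ⇒  r_C1 = 13/3 (r>0 drops 1)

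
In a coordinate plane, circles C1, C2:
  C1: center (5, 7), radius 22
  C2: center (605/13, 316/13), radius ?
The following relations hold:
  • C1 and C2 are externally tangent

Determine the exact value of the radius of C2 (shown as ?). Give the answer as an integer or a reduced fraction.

23

1. [ext C1·C2]  r_C2² + 44r_C2 − 1541 = 0  ⇒  r_C2 = 23 (r>0 drops 1)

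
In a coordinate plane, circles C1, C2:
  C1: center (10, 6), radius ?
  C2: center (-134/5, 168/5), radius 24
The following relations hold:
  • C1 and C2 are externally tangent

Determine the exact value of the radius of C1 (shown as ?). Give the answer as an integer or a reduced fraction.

1. [ext C1·C2]  r_C1² + 48r_C1 − 1540 = 0  ⇒  r_C1 = 22 (r>0 drops 1)

22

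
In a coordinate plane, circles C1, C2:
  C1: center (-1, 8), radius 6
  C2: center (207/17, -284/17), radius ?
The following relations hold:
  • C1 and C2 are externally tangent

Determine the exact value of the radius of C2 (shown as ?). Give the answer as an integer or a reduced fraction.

22

1. [ext C1·C2]  r_C2² + 12r_C2 − 748 = 0  ⇒  r_C2 = 22 (r>0 drops 1)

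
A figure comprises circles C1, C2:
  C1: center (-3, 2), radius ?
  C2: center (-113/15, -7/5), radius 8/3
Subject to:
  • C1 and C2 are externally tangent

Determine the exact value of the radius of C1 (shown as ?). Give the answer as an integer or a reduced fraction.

3

1. [ext C1·C2]  r_C1² + (16/3)r_C1 − 25 = 0  ⇒  r_C1 = 3 (r>0 drops 1)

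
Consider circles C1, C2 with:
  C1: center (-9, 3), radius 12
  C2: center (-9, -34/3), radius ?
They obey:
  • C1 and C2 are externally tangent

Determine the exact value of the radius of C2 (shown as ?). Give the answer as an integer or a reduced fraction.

7/3

1. [ext C1·C2]  r_C2² + 24r_C2 − 553/9 = 0  ⇒  r_C2 = 7/3 (r>0 drops 1)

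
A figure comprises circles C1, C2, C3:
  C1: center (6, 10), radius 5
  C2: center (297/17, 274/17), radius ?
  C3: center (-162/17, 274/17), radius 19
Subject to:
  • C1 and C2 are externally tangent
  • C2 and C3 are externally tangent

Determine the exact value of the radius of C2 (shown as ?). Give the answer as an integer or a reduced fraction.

1. [ext C1·C2]  r_C2² + 10r_C2 − 144 = 0  ⇒  r_C2 = 8 (r>0 drops 1)
2. [ext C2·C3]  r_C2² + 38r_C2 − 368 = 0  ⇒  r_C2 = 8 (r>0 drops 1)

8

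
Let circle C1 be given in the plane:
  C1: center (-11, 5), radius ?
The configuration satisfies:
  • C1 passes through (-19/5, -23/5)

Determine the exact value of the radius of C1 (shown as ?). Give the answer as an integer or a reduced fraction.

1. [C1∋P]  r_C1² − 144 = 0  ⇒  r_C1 = 12 (r>0 drops 1)

12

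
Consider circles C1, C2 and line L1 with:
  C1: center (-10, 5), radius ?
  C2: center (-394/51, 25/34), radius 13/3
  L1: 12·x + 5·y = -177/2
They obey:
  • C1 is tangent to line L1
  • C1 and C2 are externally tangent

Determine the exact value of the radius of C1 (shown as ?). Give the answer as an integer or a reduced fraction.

1/2

1. [C1‖L1]  r_C1² − 1/4 = 0  ⇒  r_C1 = 1/2 (r>0 drops 1)
2. [ext C1·C2]  r_C1² + (26/3)r_C1 − 55/12 = 0  ⇒  r_C1 = 1/2 (r>0 drops 1)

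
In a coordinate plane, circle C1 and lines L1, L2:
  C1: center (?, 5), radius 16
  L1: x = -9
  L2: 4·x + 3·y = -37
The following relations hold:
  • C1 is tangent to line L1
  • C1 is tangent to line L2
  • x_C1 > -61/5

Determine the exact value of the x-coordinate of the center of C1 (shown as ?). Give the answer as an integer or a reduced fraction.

7

1. [C1‖L1]  x_C1² + 18x_C1 − 175 = 0  ⇒  x_C1 = -25 or 7
2. [C1‖L2]  x_C1² + 26x_C1 − 231 = 0  ⇒  x_C1 = -33 or 7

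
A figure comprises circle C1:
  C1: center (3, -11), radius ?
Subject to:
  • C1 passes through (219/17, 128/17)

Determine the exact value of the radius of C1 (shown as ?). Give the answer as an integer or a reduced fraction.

21

1. [C1∋P]  r_C1² − 441 = 0  ⇒  r_C1 = 21 (r>0 drops 1)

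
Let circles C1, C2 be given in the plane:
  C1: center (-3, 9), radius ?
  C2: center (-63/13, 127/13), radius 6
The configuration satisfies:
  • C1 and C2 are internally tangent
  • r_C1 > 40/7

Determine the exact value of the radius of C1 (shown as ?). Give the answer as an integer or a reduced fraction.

1. [int C1,C2]  r_C1² − 12r_C1 + 32 = 0  ⇒  r_C1 = 4 or 8
2. given r_C1 > 40/7: keep 8

8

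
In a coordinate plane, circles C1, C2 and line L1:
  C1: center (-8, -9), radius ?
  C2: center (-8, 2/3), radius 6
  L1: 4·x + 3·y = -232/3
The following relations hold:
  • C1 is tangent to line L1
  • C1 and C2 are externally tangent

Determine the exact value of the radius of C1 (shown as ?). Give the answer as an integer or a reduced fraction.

1. [C1‖L1]  r_C1² − 121/9 = 0  ⇒  r_C1 = 11/3 (r>0 drops 1)
2. [ext C1·C2]  r_C1² + 12r_C1 − 517/9 = 0  ⇒  r_C1 = 11/3 (r>0 drops 1)

11/3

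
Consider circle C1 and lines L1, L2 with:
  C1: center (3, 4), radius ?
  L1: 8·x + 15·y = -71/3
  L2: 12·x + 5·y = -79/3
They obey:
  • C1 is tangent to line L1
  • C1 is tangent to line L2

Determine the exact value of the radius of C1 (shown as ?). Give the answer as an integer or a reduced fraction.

1. [C1‖L1]  r_C1² − 361/9 = 0  ⇒  r_C1 = 19/3 (r>0 drops 1)
2. [C1‖L2]  r_C1² − 361/9 = 0  ⇒  r_C1 = 19/3 (r>0 drops 1)

19/3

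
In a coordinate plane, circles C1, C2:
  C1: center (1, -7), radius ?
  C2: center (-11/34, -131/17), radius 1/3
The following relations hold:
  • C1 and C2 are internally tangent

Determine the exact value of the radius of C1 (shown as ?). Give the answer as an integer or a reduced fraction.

1. [int C1,C2]  r_C1² − (2/3)r_C1 − 77/36 = 0  ⇒  r_C1 = 11/6 (r>0 drops 1)

11/6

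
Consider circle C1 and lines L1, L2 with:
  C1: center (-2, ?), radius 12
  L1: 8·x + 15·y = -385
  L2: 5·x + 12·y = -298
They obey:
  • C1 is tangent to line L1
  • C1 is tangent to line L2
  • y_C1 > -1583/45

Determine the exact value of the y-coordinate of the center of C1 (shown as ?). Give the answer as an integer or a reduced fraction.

1. [C1‖L1]  y_C1² + (246/5)y_C1 + 2101/5 = 0  ⇒  y_C1 = -191/5 or -11
2. [C1‖L2]  y_C1² + 48y_C1 + 407 = 0  ⇒  y_C1 = -37 or -11

-11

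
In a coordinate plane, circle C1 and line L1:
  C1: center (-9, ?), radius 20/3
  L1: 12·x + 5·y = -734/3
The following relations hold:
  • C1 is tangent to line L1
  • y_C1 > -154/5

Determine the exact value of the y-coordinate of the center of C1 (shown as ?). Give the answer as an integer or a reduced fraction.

1. [C1‖L1]  y_C1² + (164/3)y_C1 + 1340/3 = 0  ⇒  y_C1 = -134/3 or -10
2. given y_C1 > -154/5: keep -10

-10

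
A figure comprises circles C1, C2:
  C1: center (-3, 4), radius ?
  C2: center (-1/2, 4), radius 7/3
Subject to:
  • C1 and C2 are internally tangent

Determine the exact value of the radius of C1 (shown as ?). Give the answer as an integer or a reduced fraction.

29/6

1. [int C1,C2]  r_C1² − (14/3)r_C1 − 29/36 = 0  ⇒  r_C1 = 29/6 (r>0 drops 1)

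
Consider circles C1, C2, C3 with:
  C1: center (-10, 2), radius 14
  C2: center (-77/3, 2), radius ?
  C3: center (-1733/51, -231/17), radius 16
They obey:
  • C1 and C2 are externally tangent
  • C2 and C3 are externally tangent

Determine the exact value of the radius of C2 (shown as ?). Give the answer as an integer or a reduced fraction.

1. [ext C1·C2]  r_C2² + 28r_C2 − 445/9 = 0  ⇒  r_C2 = 5/3 (r>0 drops 1)
2. [ext C2·C3]  r_C2² + 32r_C2 − 505/9 = 0  ⇒  r_C2 = 5/3 (r>0 drops 1)

5/3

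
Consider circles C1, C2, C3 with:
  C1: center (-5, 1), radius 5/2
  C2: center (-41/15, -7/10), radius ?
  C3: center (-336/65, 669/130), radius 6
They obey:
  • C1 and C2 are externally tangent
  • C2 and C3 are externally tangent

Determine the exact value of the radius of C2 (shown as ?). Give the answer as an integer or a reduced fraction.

1/3

1. [ext C1·C2]  r_C2² + 5r_C2 − 16/9 = 0  ⇒  r_C2 = 1/3 (r>0 drops 1)
2. [ext C2·C3]  r_C2² + 12r_C2 − 37/9 = 0  ⇒  r_C2 = 1/3 (r>0 drops 1)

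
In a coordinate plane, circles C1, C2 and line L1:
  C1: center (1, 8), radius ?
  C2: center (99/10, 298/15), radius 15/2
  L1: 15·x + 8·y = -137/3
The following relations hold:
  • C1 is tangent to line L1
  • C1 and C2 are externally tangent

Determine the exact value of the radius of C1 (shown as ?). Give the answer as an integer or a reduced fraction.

22/3

1. [C1‖L1]  r_C1² − 484/9 = 0  ⇒  r_C1 = 22/3 (r>0 drops 1)
2. [ext C1·C2]  r_C1² + 15r_C1 − 1474/9 = 0  ⇒  r_C1 = 22/3 (r>0 drops 1)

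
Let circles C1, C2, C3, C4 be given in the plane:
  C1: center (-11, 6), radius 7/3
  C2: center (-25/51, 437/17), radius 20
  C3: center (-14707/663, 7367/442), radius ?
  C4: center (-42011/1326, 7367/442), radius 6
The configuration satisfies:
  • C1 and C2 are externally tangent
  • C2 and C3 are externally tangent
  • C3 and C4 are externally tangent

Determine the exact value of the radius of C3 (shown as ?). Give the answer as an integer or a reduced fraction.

7/2

1. [ext C2·C3]  r_C3² + 40r_C3 − 609/4 = 0  ⇒  r_C3 = 7/2 (r>0 drops 1)
2. [ext C3·C4]  r_C3² + 12r_C3 − 217/4 = 0  ⇒  r_C3 = 7/2 (r>0 drops 1)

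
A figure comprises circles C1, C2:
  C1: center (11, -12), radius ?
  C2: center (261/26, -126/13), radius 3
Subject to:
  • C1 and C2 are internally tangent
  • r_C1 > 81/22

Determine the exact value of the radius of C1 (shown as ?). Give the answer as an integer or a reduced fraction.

1. [int C1,C2]  r_C1² − 6r_C1 + 11/4 = 0  ⇒  r_C1 = 1/2 or 11/2
2. given r_C1 > 81/22: keep 11/2

11/2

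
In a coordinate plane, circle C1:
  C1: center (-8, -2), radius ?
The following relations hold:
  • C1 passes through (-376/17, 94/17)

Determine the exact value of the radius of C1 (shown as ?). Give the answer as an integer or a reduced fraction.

16

1. [C1∋P]  r_C1² − 256 = 0  ⇒  r_C1 = 16 (r>0 drops 1)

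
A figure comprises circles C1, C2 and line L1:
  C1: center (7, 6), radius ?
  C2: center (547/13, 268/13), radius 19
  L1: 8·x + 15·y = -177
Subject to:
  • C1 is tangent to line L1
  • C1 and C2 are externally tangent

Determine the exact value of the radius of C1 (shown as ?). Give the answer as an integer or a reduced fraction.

1. [C1‖L1]  r_C1² − 361 = 0  ⇒  r_C1 = 19 (r>0 drops 1)
2. [ext C1·C2]  r_C1² + 38r_C1 − 1083 = 0  ⇒  r_C1 = 19 (r>0 drops 1)

19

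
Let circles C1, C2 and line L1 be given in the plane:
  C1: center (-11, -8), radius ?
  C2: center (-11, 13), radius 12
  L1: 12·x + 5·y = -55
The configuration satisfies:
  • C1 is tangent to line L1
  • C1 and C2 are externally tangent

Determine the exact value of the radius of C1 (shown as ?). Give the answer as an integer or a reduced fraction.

9

1. [C1‖L1]  r_C1² − 81 = 0  ⇒  r_C1 = 9 (r>0 drops 1)
2. [ext C1·C2]  r_C1² + 24r_C1 − 297 = 0  ⇒  r_C1 = 9 (r>0 drops 1)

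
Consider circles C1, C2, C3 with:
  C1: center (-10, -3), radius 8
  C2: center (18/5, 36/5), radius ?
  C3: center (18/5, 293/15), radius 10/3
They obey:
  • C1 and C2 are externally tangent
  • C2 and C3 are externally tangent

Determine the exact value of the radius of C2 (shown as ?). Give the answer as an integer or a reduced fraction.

1. [ext C1·C2]  r_C2² + 16r_C2 − 225 = 0  ⇒  r_C2 = 9 (r>0 drops 1)
2. [ext C2·C3]  r_C2² + (20/3)r_C2 − 141 = 0  ⇒  r_C2 = 9 (r>0 drops 1)

9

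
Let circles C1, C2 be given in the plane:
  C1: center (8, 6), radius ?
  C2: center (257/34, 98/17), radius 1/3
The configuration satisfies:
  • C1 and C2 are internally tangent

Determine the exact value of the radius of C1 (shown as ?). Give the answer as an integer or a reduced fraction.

1. [int C1,C2]  r_C1² − (2/3)r_C1 − 5/36 = 0  ⇒  r_C1 = 5/6 (r>0 drops 1)

5/6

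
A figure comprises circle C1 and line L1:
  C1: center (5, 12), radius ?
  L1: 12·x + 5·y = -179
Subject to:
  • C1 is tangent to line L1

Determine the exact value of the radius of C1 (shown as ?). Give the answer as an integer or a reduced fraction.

1. [C1‖L1]  r_C1² − 529 = 0  ⇒  r_C1 = 23 (r>0 drops 1)

23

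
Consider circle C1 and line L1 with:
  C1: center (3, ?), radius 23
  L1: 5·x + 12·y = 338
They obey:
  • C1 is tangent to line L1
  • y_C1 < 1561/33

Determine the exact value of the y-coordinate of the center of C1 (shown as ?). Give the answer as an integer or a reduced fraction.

1. [C1‖L1]  y_C1² − (323/6)y_C1 + 311/3 = 0  ⇒  y_C1 = 2 or 311/6
2. given y_C1 < 1561/33: keep 2

2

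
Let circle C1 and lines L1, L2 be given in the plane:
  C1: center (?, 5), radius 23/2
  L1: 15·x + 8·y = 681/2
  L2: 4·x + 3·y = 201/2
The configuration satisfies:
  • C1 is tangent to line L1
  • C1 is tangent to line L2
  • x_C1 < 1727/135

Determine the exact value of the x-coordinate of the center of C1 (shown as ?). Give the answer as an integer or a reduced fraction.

1. [C1‖L1]  x_C1² − (601/15)x_C1 + 3472/15 = 0  ⇒  x_C1 = 7 or 496/15
2. [C1‖L2]  x_C1² − (171/4)x_C1 + 1001/4 = 0  ⇒  x_C1 = 7 or 143/4

7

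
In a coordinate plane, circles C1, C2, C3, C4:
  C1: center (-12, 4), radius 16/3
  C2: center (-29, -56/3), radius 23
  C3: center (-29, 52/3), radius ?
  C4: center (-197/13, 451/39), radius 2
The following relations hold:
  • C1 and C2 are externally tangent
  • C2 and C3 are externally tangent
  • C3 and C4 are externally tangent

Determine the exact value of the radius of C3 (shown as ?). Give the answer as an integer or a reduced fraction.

1. [ext C2·C3]  r_C3² + 46r_C3 − 767 = 0  ⇒  r_C3 = 13 (r>0 drops 1)
2. [ext C3·C4]  r_C3² + 4r_C3 − 221 = 0  ⇒  r_C3 = 13 (r>0 drops 1)

13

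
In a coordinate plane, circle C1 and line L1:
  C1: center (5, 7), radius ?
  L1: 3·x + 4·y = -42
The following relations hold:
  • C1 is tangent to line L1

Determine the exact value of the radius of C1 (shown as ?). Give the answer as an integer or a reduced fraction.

17

1. [C1‖L1]  r_C1² − 289 = 0  ⇒  r_C1 = 17 (r>0 drops 1)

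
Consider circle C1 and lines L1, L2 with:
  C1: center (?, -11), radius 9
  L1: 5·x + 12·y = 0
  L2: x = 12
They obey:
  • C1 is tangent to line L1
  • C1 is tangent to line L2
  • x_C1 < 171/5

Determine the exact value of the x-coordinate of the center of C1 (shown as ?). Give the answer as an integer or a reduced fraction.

3

1. [C1‖L1]  x_C1² − (264/5)x_C1 + 747/5 = 0  ⇒  x_C1 = 3 or 249/5
2. [C1‖L2]  x_C1² − 24x_C1 + 63 = 0  ⇒  x_C1 = 3 or 21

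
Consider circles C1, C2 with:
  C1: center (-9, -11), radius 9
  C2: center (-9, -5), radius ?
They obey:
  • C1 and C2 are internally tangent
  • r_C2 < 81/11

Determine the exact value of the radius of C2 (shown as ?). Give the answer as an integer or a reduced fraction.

3

1. [int C1,C2]  r_C2² − 18r_C2 + 45 = 0  ⇒  r_C2 = 3 or 15
2. given r_C2 < 81/11: keep 3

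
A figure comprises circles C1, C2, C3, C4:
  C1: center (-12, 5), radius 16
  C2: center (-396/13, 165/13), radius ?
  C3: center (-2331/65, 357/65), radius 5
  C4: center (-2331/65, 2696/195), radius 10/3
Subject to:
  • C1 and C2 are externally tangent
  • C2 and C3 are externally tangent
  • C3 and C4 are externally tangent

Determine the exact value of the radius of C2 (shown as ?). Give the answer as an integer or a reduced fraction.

4

1. [ext C1·C2]  r_C2² + 32r_C2 − 144 = 0  ⇒  r_C2 = 4 (r>0 drops 1)
2. [ext C2·C3]  r_C2² + 10r_C2 − 56 = 0  ⇒  r_C2 = 4 (r>0 drops 1)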